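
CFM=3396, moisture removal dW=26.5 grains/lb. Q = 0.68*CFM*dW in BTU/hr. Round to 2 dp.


Q = 0.68 * 3396 * 26.5 = 61195.92 BTU/hr

61195.92 BTU/hr


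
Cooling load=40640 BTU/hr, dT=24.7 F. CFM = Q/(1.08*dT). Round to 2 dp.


CFM = 40640 / (1.08 * 24.7) = 1523.47

1523.47 CFM


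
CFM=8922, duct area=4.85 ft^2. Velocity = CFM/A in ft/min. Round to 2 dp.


V = 8922 / 4.85 = 1839.59 ft/min

1839.59 ft/min


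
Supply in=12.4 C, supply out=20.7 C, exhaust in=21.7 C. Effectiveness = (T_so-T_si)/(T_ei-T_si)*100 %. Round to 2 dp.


eff = (20.7-12.4)/(21.7-12.4)*100 = 89.25 %

89.25 %


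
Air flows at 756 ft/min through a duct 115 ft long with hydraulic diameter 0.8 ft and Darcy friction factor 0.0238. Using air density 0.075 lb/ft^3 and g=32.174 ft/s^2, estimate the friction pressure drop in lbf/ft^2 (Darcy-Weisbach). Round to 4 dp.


v_fps = 756/60 = 12.6 ft/s
dp = 0.0238*(115/0.8)*0.075*12.6^2/(2*32.174) = 0.6331 lbf/ft^2

0.6331 lbf/ft^2


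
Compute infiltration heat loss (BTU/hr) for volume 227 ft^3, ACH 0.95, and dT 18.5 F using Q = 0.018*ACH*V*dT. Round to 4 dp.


Q = 0.018 * 0.95 * 227 * 18.5 = 71.8115 BTU/hr

71.8115 BTU/hr


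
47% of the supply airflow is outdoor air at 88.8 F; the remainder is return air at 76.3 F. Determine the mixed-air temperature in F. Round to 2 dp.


T_mix = 0.47*88.8 + 0.53*76.3 = 82.18 F

82.18 F


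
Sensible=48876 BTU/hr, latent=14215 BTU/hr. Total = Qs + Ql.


Qt = 48876 + 14215 = 63091 BTU/hr

63091 BTU/hr


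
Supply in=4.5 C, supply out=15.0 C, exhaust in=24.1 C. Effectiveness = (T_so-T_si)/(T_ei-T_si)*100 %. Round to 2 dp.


eff = (15.0-4.5)/(24.1-4.5)*100 = 53.57 %

53.57 %


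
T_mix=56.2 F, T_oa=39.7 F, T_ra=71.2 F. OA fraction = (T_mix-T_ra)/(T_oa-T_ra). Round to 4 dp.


frac = (56.2 - 71.2) / (39.7 - 71.2) = 0.4762

0.4762


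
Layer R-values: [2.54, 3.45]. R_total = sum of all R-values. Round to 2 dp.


R_total = 2.54 + 3.45 = 5.99

5.99


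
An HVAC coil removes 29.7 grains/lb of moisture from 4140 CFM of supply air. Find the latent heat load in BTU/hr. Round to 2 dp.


Q = 0.68 * 4140 * 29.7 = 83611.44 BTU/hr

83611.44 BTU/hr


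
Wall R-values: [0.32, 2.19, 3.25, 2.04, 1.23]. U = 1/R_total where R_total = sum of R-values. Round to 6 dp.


R_total = 0.32 + 2.19 + 3.25 + 2.04 + 1.23 = 9.03
U = 1/9.03 = 0.110742

0.110742


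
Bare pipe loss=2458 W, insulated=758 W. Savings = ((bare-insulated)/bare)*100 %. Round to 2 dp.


Savings = ((2458-758)/2458)*100 = 69.16 %

69.16 %


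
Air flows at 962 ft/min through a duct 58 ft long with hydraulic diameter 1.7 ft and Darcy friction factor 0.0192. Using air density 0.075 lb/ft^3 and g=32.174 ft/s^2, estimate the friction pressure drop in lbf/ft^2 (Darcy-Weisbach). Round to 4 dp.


v_fps = 962/60 = 16.0333 ft/s
dp = 0.0192*(58/1.7)*0.075*16.0333^2/(2*32.174) = 0.1963 lbf/ft^2

0.1963 lbf/ft^2


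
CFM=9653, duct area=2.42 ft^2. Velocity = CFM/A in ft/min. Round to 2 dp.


V = 9653 / 2.42 = 3988.84 ft/min

3988.84 ft/min


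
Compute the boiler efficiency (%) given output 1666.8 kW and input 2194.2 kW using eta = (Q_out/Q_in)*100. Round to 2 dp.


eta = (1666.8/2194.2)*100 = 75.96 %

75.96 %


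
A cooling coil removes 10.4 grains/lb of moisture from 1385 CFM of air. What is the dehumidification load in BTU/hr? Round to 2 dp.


Q = 0.68 * 1385 * 10.4 = 9794.72 BTU/hr

9794.72 BTU/hr


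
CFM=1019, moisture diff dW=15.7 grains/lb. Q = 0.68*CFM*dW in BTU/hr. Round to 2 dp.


Q = 0.68 * 1019 * 15.7 = 10878.84 BTU/hr

10878.84 BTU/hr


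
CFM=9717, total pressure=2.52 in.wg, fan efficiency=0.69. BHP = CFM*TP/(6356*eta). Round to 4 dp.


BHP = 9717 * 2.52 / (6356 * 0.69) = 5.5834 hp

5.5834 hp


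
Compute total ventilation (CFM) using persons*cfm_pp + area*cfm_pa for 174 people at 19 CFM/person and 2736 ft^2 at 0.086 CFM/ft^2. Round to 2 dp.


Total = 174*19 + 2736*0.086 = 3541.30 CFM

3541.30 CFM


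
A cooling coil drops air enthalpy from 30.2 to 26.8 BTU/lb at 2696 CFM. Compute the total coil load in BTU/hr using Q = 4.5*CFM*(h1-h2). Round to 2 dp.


Q = 4.5 * 2696 * (30.2 - 26.8) = 41248.80 BTU/hr

41248.80 BTU/hr


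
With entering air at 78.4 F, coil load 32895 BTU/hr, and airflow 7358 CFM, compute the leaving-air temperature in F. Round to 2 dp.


dT = 32895/(1.08*7358) = 4.1395
T_leave = 78.4 - 4.1395 = 74.26 F

74.26 F


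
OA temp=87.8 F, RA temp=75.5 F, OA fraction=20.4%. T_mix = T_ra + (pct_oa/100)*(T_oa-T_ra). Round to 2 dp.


T_mix = 75.5 + (20.4/100)*(87.8-75.5) = 78.01 F

78.01 F


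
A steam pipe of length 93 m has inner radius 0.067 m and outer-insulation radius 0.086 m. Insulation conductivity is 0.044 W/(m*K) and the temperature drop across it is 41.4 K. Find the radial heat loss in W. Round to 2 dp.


Q = 2*pi*0.044*93*41.4/ln(0.086/0.067) = 4263.60 W

4263.60 W


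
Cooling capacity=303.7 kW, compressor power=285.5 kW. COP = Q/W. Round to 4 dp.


COP = 303.7 / 285.5 = 1.0637

1.0637


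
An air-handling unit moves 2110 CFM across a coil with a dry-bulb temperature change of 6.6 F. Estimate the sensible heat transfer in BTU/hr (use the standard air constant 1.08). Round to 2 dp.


Q = 1.08 * 2110 * 6.6 = 15040.08 BTU/hr

15040.08 BTU/hr


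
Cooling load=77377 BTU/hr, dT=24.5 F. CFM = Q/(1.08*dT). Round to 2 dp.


CFM = 77377 / (1.08 * 24.5) = 2924.30

2924.30 CFM


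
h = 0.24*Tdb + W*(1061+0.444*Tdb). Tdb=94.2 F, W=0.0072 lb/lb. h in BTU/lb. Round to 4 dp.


h = 0.24*94.2 + 0.0072*(1061+0.444*94.2) = 30.5483 BTU/lb

30.5483 BTU/lb


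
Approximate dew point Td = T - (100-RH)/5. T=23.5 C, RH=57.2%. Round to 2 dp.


Td = 23.5 - (100-57.2)/5 = 14.94 C

14.94 C


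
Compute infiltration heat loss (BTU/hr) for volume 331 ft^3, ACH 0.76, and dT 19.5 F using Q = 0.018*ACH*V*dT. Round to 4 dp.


Q = 0.018 * 0.76 * 331 * 19.5 = 88.2976 BTU/hr

88.2976 BTU/hr


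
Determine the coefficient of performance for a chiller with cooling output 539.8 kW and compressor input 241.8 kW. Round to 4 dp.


COP = 539.8 / 241.8 = 2.2324

2.2324


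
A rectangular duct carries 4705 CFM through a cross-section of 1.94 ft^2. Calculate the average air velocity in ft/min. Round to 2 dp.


V = 4705 / 1.94 = 2425.26 ft/min

2425.26 ft/min


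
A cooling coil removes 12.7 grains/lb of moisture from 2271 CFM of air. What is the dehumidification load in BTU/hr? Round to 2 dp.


Q = 0.68 * 2271 * 12.7 = 19612.36 BTU/hr

19612.36 BTU/hr


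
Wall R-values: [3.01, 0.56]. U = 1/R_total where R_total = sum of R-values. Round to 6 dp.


R_total = 3.01 + 0.56 = 3.57
U = 1/3.57 = 0.280112

0.280112


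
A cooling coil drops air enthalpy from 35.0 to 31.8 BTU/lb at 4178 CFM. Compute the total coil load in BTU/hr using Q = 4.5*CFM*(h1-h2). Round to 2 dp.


Q = 4.5 * 4178 * (35.0 - 31.8) = 60163.20 BTU/hr

60163.20 BTU/hr


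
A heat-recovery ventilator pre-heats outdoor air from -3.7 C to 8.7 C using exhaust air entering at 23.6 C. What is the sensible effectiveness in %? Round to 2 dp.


eff = (8.7-(-3.7))/(23.6-(-3.7))*100 = 45.42 %

45.42 %


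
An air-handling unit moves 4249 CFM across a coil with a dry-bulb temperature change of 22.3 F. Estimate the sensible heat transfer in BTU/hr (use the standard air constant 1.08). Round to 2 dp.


Q = 1.08 * 4249 * 22.3 = 102332.92 BTU/hr

102332.92 BTU/hr


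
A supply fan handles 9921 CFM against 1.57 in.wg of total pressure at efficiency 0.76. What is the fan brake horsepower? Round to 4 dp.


BHP = 9921 * 1.57 / (6356 * 0.76) = 3.2245 hp

3.2245 hp


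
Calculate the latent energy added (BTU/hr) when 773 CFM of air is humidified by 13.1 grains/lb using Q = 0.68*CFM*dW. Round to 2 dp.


Q = 0.68 * 773 * 13.1 = 6885.88 BTU/hr

6885.88 BTU/hr


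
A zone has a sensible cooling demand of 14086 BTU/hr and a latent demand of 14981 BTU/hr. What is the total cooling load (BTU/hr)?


Qt = 14086 + 14981 = 29067 BTU/hr

29067 BTU/hr


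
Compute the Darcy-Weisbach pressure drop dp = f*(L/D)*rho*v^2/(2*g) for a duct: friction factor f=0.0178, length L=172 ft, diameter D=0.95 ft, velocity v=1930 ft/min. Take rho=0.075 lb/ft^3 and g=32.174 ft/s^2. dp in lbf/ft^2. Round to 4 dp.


v_fps = 1930/60 = 32.1667 ft/s
dp = 0.0178*(172/0.95)*0.075*32.1667^2/(2*32.174) = 3.8865 lbf/ft^2

3.8865 lbf/ft^2


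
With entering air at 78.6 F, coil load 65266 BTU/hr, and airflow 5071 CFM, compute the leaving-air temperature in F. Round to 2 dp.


dT = 65266/(1.08*5071) = 11.9171
T_leave = 78.6 - 11.9171 = 66.68 F

66.68 F


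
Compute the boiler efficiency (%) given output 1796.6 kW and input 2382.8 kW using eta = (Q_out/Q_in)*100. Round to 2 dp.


eta = (1796.6/2382.8)*100 = 75.40 %

75.40 %


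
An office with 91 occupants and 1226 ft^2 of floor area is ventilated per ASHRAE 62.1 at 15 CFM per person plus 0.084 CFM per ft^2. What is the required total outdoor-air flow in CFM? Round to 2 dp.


Total = 91*15 + 1226*0.084 = 1467.98 CFM

1467.98 CFM


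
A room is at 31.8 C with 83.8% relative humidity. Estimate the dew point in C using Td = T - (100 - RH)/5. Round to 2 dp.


Td = 31.8 - (100-83.8)/5 = 28.56 C

28.56 C


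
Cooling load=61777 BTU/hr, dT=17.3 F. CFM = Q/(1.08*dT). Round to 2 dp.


CFM = 61777 / (1.08 * 17.3) = 3306.41

3306.41 CFM


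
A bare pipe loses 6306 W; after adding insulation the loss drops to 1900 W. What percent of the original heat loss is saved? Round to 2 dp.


Savings = ((6306-1900)/6306)*100 = 69.87 %

69.87 %


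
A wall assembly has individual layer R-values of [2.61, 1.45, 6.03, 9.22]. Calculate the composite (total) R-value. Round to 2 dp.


R_total = 2.61 + 1.45 + 6.03 + 9.22 = 19.31

19.31


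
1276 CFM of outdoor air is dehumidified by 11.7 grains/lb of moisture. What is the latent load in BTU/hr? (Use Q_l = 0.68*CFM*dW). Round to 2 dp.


Q = 0.68 * 1276 * 11.7 = 10151.86 BTU/hr

10151.86 BTU/hr


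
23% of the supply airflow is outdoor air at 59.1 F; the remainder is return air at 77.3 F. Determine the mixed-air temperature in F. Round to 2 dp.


T_mix = 0.23*59.1 + 0.77*77.3 = 73.11 F

73.11 F


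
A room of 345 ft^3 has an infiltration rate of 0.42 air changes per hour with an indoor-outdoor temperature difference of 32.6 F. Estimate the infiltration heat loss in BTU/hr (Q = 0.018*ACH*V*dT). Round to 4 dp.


Q = 0.018 * 0.42 * 345 * 32.6 = 85.0273 BTU/hr

85.0273 BTU/hr


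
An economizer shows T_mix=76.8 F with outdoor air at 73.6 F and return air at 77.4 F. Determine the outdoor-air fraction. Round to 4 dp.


frac = (76.8 - 77.4) / (73.6 - 77.4) = 0.1579

0.1579


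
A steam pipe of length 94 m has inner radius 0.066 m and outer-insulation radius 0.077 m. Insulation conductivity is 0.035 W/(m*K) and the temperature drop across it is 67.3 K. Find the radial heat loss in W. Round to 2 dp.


Q = 2*pi*0.035*94*67.3/ln(0.077/0.066) = 9024.96 W

9024.96 W


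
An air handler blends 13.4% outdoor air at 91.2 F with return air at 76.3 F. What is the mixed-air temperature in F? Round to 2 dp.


T_mix = 76.3 + (13.4/100)*(91.2-76.3) = 78.30 F

78.30 F


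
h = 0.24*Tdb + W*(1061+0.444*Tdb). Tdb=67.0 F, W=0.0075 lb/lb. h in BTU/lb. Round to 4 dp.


h = 0.24*67.0 + 0.0075*(1061+0.444*67.0) = 24.2606 BTU/lb

24.2606 BTU/lb


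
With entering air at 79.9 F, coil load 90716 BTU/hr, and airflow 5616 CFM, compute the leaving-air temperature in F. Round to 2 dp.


dT = 90716/(1.08*5616) = 14.9566
T_leave = 79.9 - 14.9566 = 64.94 F

64.94 F


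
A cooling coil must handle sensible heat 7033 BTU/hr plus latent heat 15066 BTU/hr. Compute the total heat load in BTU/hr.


Qt = 7033 + 15066 = 22099 BTU/hr

22099 BTU/hr


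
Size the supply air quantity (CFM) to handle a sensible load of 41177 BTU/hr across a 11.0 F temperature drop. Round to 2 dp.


CFM = 41177 / (1.08 * 11.0) = 3466.08

3466.08 CFM


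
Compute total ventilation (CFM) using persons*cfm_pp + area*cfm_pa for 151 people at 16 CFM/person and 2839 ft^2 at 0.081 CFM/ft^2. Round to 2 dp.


Total = 151*16 + 2839*0.081 = 2645.96 CFM

2645.96 CFM


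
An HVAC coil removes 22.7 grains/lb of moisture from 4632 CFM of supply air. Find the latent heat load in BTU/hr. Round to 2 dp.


Q = 0.68 * 4632 * 22.7 = 71499.55 BTU/hr

71499.55 BTU/hr


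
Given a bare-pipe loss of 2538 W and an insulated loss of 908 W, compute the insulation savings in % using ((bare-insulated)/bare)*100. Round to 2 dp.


Savings = ((2538-908)/2538)*100 = 64.22 %

64.22 %


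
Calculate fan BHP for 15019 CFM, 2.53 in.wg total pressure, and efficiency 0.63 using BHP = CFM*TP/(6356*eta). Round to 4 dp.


BHP = 15019 * 2.53 / (6356 * 0.63) = 9.4894 hp

9.4894 hp


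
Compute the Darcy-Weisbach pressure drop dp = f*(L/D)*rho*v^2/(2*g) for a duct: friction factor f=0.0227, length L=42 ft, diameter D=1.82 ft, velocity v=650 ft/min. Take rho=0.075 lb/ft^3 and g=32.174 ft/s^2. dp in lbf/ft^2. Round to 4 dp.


v_fps = 650/60 = 10.8333 ft/s
dp = 0.0227*(42/1.82)*0.075*10.8333^2/(2*32.174) = 0.0717 lbf/ft^2

0.0717 lbf/ft^2


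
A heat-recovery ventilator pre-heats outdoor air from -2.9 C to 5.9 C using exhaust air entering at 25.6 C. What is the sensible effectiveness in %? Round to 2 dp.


eff = (5.9-(-2.9))/(25.6-(-2.9))*100 = 30.88 %

30.88 %


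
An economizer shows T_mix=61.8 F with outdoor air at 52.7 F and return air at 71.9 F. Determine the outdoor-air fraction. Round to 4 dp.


frac = (61.8 - 71.9) / (52.7 - 71.9) = 0.5260

0.5260


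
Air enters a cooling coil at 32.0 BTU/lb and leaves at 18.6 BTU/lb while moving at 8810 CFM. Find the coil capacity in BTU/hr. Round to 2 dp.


Q = 4.5 * 8810 * (32.0 - 18.6) = 531243.00 BTU/hr

531243.00 BTU/hr


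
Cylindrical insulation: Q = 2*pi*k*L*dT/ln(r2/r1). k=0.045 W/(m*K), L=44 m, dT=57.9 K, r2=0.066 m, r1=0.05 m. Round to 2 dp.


Q = 2*pi*0.045*44*57.9/ln(0.066/0.05) = 2594.51 W

2594.51 W


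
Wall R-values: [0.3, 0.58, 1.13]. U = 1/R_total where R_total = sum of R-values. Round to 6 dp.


R_total = 0.3 + 0.58 + 1.13 = 2.01
U = 1/2.01 = 0.497512

0.497512


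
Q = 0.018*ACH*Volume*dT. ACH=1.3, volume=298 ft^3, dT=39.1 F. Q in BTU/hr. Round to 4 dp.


Q = 0.018 * 1.3 * 298 * 39.1 = 272.6521 BTU/hr

272.6521 BTU/hr


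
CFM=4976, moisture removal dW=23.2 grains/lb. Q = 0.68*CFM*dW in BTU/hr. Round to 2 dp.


Q = 0.68 * 4976 * 23.2 = 78501.38 BTU/hr

78501.38 BTU/hr


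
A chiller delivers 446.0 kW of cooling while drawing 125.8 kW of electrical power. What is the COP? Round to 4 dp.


COP = 446.0 / 125.8 = 3.5453

3.5453


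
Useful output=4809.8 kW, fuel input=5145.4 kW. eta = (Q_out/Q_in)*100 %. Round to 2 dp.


eta = (4809.8/5145.4)*100 = 93.48 %

93.48 %


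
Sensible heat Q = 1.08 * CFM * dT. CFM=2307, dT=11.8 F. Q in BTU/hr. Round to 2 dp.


Q = 1.08 * 2307 * 11.8 = 29400.41 BTU/hr

29400.41 BTU/hr


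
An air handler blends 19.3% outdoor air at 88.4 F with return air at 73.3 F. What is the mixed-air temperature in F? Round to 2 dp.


T_mix = 73.3 + (19.3/100)*(88.4-73.3) = 76.21 F

76.21 F


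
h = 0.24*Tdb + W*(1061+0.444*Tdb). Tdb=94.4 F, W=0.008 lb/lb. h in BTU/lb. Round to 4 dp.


h = 0.24*94.4 + 0.008*(1061+0.444*94.4) = 31.4793 BTU/lb

31.4793 BTU/lb


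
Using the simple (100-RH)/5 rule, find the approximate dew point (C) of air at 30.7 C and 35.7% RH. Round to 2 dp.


Td = 30.7 - (100-35.7)/5 = 17.84 C

17.84 C


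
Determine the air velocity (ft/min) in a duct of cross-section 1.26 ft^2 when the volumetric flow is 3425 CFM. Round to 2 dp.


V = 3425 / 1.26 = 2718.25 ft/min

2718.25 ft/min


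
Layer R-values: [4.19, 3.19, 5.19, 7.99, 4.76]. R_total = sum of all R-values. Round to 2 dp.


R_total = 4.19 + 3.19 + 5.19 + 7.99 + 4.76 = 25.32

25.32


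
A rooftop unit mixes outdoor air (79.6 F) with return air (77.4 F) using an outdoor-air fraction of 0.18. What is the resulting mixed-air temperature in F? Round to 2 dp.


T_mix = 0.18*79.6 + 0.82*77.4 = 77.80 F

77.80 F


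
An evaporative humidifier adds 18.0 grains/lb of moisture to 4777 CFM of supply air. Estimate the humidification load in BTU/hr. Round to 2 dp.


Q = 0.68 * 4777 * 18.0 = 58470.48 BTU/hr

58470.48 BTU/hr


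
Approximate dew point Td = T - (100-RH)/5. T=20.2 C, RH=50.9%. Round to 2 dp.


Td = 20.2 - (100-50.9)/5 = 10.38 C

10.38 C


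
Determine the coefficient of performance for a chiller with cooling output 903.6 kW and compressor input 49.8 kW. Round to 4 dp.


COP = 903.6 / 49.8 = 18.1446

18.1446


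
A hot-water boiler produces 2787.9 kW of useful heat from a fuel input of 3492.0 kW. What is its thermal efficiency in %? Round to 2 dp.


eta = (2787.9/3492.0)*100 = 79.84 %

79.84 %


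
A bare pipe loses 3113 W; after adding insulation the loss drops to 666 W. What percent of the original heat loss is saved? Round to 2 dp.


Savings = ((3113-666)/3113)*100 = 78.61 %

78.61 %


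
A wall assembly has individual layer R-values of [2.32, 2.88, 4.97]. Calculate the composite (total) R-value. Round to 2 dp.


R_total = 2.32 + 2.88 + 4.97 = 10.17

10.17


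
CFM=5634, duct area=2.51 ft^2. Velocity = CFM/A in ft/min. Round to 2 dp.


V = 5634 / 2.51 = 2244.62 ft/min

2244.62 ft/min


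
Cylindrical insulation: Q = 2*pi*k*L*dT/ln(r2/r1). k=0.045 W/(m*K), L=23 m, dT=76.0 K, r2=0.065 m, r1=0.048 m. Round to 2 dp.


Q = 2*pi*0.045*23*76.0/ln(0.065/0.048) = 1630.14 W

1630.14 W


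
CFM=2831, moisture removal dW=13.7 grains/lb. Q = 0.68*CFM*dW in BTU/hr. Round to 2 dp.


Q = 0.68 * 2831 * 13.7 = 26373.60 BTU/hr

26373.60 BTU/hr


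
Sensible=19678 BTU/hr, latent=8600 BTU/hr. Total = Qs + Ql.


Qt = 19678 + 8600 = 28278 BTU/hr

28278 BTU/hr


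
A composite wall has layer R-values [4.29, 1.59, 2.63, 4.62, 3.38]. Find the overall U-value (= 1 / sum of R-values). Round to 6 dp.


R_total = 4.29 + 1.59 + 2.63 + 4.62 + 3.38 = 16.51
U = 1/16.51 = 0.060569

0.060569


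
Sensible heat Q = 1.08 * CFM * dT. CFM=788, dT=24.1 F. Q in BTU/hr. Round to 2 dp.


Q = 1.08 * 788 * 24.1 = 20510.06 BTU/hr

20510.06 BTU/hr


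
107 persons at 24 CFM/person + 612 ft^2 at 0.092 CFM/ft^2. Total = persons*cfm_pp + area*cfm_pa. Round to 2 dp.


Total = 107*24 + 612*0.092 = 2624.30 CFM

2624.30 CFM


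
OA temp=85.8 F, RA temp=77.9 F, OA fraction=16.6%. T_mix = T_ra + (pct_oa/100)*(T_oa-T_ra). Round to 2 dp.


T_mix = 77.9 + (16.6/100)*(85.8-77.9) = 79.21 F

79.21 F


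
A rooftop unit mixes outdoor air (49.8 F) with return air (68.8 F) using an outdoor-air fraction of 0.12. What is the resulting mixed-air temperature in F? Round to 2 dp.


T_mix = 0.12*49.8 + 0.88*68.8 = 66.52 F

66.52 F


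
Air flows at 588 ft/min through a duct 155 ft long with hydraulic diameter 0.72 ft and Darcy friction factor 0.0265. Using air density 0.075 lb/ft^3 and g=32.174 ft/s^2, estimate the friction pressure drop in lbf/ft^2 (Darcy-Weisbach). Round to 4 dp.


v_fps = 588/60 = 9.8 ft/s
dp = 0.0265*(155/0.72)*0.075*9.8^2/(2*32.174) = 0.6386 lbf/ft^2

0.6386 lbf/ft^2


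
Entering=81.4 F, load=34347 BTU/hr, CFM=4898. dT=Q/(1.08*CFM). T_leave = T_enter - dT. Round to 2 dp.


dT = 34347/(1.08*4898) = 6.4930
T_leave = 81.4 - 6.4930 = 74.91 F

74.91 F


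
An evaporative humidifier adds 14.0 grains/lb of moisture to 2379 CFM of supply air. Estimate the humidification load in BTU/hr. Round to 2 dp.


Q = 0.68 * 2379 * 14.0 = 22648.08 BTU/hr

22648.08 BTU/hr


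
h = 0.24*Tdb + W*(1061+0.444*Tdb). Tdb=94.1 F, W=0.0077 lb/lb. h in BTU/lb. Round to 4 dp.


h = 0.24*94.1 + 0.0077*(1061+0.444*94.1) = 31.0754 BTU/lb

31.0754 BTU/lb


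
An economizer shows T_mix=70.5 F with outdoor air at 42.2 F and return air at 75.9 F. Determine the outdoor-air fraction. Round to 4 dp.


frac = (70.5 - 75.9) / (42.2 - 75.9) = 0.1602

0.1602


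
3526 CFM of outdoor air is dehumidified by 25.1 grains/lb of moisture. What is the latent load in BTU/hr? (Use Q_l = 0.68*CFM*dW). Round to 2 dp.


Q = 0.68 * 3526 * 25.1 = 60181.77 BTU/hr

60181.77 BTU/hr


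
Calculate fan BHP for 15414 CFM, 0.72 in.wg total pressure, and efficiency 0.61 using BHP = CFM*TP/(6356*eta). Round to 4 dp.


BHP = 15414 * 0.72 / (6356 * 0.61) = 2.8624 hp

2.8624 hp


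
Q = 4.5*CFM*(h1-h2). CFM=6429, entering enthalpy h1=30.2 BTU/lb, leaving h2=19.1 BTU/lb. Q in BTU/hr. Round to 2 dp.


Q = 4.5 * 6429 * (30.2 - 19.1) = 321128.55 BTU/hr

321128.55 BTU/hr


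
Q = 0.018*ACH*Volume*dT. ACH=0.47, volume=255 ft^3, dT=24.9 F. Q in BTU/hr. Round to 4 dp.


Q = 0.018 * 0.47 * 255 * 24.9 = 53.7168 BTU/hr

53.7168 BTU/hr


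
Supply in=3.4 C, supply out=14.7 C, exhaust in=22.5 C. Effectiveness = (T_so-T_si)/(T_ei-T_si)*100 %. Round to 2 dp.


eff = (14.7-3.4)/(22.5-3.4)*100 = 59.16 %

59.16 %


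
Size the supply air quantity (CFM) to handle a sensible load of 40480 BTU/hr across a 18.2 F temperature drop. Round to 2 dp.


CFM = 40480 / (1.08 * 18.2) = 2059.42

2059.42 CFM


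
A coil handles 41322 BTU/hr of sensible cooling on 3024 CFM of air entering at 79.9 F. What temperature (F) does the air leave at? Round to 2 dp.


dT = 41322/(1.08*3024) = 12.6525
T_leave = 79.9 - 12.6525 = 67.25 F

67.25 F


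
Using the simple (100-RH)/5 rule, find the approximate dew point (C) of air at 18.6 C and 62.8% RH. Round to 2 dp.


Td = 18.6 - (100-62.8)/5 = 11.16 C

11.16 C


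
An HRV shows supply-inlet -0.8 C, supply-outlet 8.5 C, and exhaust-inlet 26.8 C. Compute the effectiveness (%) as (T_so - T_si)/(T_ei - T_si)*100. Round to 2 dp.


eff = (8.5-(-0.8))/(26.8-(-0.8))*100 = 33.70 %

33.70 %


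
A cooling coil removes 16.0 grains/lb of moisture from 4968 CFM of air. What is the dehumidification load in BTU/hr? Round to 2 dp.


Q = 0.68 * 4968 * 16.0 = 54051.84 BTU/hr

54051.84 BTU/hr


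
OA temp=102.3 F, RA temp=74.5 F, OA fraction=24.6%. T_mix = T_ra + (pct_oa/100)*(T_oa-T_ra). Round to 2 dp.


T_mix = 74.5 + (24.6/100)*(102.3-74.5) = 81.34 F

81.34 F


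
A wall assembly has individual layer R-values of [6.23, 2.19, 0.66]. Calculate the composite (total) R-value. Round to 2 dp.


R_total = 6.23 + 2.19 + 0.66 = 9.08

9.08


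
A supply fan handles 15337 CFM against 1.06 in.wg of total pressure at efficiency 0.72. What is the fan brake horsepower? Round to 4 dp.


BHP = 15337 * 1.06 / (6356 * 0.72) = 3.5525 hp

3.5525 hp


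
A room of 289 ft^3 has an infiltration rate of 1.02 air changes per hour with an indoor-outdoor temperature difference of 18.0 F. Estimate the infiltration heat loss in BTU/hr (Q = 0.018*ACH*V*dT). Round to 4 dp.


Q = 0.018 * 1.02 * 289 * 18.0 = 95.5087 BTU/hr

95.5087 BTU/hr


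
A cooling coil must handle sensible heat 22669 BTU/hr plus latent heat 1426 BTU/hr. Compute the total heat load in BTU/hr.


Qt = 22669 + 1426 = 24095 BTU/hr

24095 BTU/hr


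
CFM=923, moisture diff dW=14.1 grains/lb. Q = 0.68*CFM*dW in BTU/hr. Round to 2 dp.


Q = 0.68 * 923 * 14.1 = 8849.72 BTU/hr

8849.72 BTU/hr


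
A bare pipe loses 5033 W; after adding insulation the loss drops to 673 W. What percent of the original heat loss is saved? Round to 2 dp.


Savings = ((5033-673)/5033)*100 = 86.63 %

86.63 %


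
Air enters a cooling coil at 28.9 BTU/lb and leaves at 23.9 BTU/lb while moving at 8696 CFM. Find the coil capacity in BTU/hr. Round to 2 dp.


Q = 4.5 * 8696 * (28.9 - 23.9) = 195660.00 BTU/hr

195660.00 BTU/hr


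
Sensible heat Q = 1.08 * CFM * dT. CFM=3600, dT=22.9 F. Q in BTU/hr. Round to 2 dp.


Q = 1.08 * 3600 * 22.9 = 89035.20 BTU/hr

89035.20 BTU/hr


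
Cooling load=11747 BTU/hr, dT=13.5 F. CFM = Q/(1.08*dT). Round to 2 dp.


CFM = 11747 / (1.08 * 13.5) = 805.69

805.69 CFM


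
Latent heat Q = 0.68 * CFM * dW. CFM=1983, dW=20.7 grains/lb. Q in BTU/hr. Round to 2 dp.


Q = 0.68 * 1983 * 20.7 = 27912.71 BTU/hr

27912.71 BTU/hr


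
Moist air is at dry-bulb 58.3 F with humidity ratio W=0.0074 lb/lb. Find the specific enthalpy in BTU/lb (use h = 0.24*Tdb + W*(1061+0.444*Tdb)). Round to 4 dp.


h = 0.24*58.3 + 0.0074*(1061+0.444*58.3) = 22.0350 BTU/lb

22.0350 BTU/lb


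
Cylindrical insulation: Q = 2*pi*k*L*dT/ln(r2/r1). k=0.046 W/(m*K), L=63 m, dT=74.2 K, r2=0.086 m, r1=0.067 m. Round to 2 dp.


Q = 2*pi*0.046*63*74.2/ln(0.086/0.067) = 5411.81 W

5411.81 W


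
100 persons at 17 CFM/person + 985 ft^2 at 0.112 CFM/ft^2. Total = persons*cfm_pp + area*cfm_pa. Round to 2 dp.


Total = 100*17 + 985*0.112 = 1810.32 CFM

1810.32 CFM


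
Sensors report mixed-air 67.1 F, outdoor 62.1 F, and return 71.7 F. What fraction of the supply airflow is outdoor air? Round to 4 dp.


frac = (67.1 - 71.7) / (62.1 - 71.7) = 0.4792

0.4792


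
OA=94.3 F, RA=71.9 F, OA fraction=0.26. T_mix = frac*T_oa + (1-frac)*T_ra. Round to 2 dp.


T_mix = 0.26*94.3 + 0.74*71.9 = 77.72 F

77.72 F


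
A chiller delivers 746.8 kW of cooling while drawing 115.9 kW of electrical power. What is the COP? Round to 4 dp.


COP = 746.8 / 115.9 = 6.4435

6.4435


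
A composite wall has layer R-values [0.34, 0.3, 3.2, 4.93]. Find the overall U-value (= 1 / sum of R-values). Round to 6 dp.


R_total = 0.34 + 0.3 + 3.2 + 4.93 = 8.77
U = 1/8.77 = 0.114025

0.114025


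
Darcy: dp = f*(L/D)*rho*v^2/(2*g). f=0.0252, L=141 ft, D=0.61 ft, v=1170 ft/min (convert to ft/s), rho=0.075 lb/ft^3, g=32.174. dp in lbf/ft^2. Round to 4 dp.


v_fps = 1170/60 = 19.5 ft/s
dp = 0.0252*(141/0.61)*0.075*19.5^2/(2*32.174) = 2.5816 lbf/ft^2

2.5816 lbf/ft^2


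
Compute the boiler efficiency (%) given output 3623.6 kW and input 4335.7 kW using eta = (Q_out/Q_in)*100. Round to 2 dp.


eta = (3623.6/4335.7)*100 = 83.58 %

83.58 %


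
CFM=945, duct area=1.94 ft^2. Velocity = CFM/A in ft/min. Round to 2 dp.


V = 945 / 1.94 = 487.11 ft/min

487.11 ft/min


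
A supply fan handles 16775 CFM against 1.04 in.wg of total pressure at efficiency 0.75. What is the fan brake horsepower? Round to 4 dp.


BHP = 16775 * 1.04 / (6356 * 0.75) = 3.6597 hp

3.6597 hp


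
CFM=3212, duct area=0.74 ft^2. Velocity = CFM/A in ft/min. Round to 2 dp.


V = 3212 / 0.74 = 4340.54 ft/min

4340.54 ft/min


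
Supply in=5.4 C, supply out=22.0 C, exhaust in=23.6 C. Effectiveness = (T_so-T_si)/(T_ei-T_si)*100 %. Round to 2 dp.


eff = (22.0-5.4)/(23.6-5.4)*100 = 91.21 %

91.21 %


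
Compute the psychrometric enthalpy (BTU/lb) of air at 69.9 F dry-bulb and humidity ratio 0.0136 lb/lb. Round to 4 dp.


h = 0.24*69.9 + 0.0136*(1061+0.444*69.9) = 31.6277 BTU/lb

31.6277 BTU/lb


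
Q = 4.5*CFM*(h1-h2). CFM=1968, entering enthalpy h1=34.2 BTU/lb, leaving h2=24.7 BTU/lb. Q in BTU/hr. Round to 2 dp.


Q = 4.5 * 1968 * (34.2 - 24.7) = 84132.00 BTU/hr

84132.00 BTU/hr


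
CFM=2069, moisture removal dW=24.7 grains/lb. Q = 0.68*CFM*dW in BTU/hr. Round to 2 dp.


Q = 0.68 * 2069 * 24.7 = 34750.92 BTU/hr

34750.92 BTU/hr


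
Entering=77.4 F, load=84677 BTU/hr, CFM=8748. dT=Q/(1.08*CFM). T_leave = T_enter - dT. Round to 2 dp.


dT = 84677/(1.08*8748) = 8.9626
T_leave = 77.4 - 8.9626 = 68.44 F

68.44 F


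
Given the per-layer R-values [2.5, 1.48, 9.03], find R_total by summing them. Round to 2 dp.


R_total = 2.5 + 1.48 + 9.03 = 13.01

13.01


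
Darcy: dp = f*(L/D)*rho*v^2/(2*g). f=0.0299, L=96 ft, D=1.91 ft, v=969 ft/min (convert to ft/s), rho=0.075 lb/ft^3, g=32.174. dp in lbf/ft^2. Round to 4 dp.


v_fps = 969/60 = 16.15 ft/s
dp = 0.0299*(96/1.91)*0.075*16.15^2/(2*32.174) = 0.4569 lbf/ft^2

0.4569 lbf/ft^2


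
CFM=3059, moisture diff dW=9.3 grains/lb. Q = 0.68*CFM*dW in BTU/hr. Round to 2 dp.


Q = 0.68 * 3059 * 9.3 = 19345.12 BTU/hr

19345.12 BTU/hr


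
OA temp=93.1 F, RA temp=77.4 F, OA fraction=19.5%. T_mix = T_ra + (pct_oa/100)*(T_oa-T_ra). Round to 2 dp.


T_mix = 77.4 + (19.5/100)*(93.1-77.4) = 80.46 F

80.46 F


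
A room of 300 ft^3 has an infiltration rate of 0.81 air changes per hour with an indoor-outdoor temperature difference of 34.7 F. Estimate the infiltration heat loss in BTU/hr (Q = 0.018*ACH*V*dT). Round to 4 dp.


Q = 0.018 * 0.81 * 300 * 34.7 = 151.7778 BTU/hr

151.7778 BTU/hr


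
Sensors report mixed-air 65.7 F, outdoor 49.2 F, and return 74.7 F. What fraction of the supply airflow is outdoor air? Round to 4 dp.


frac = (65.7 - 74.7) / (49.2 - 74.7) = 0.3529

0.3529


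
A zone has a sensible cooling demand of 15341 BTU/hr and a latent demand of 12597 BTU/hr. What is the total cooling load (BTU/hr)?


Qt = 15341 + 12597 = 27938 BTU/hr

27938 BTU/hr


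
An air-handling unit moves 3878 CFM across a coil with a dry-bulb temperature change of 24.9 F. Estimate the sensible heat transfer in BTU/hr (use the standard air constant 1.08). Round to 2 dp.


Q = 1.08 * 3878 * 24.9 = 104287.18 BTU/hr

104287.18 BTU/hr


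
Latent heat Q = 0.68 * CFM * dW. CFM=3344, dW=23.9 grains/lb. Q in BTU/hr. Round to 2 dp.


Q = 0.68 * 3344 * 23.9 = 54346.69 BTU/hr

54346.69 BTU/hr


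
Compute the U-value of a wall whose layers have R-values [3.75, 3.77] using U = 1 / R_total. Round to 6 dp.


R_total = 3.75 + 3.77 = 7.52
U = 1/7.52 = 0.132979

0.132979


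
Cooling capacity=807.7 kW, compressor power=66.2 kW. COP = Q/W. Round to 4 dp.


COP = 807.7 / 66.2 = 12.2009

12.2009


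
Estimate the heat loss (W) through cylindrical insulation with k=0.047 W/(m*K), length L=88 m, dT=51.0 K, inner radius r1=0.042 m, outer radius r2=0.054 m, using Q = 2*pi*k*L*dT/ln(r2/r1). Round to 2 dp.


Q = 2*pi*0.047*88*51.0/ln(0.054/0.042) = 5273.67 W

5273.67 W


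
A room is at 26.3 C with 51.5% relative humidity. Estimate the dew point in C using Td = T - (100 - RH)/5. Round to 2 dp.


Td = 26.3 - (100-51.5)/5 = 16.60 C

16.60 C


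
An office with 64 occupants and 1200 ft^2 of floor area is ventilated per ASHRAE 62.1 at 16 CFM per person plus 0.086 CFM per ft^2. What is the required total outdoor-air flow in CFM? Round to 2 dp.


Total = 64*16 + 1200*0.086 = 1127.20 CFM

1127.20 CFM


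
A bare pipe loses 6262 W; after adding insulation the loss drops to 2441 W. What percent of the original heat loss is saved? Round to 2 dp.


Savings = ((6262-2441)/6262)*100 = 61.02 %

61.02 %


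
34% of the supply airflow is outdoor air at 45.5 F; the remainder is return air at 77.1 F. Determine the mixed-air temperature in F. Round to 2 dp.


T_mix = 0.34*45.5 + 0.66*77.1 = 66.36 F

66.36 F


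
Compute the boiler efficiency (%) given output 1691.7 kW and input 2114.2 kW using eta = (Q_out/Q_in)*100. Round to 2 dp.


eta = (1691.7/2114.2)*100 = 80.02 %

80.02 %


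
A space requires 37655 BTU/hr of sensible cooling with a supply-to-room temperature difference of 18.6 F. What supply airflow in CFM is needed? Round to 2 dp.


CFM = 37655 / (1.08 * 18.6) = 1874.50

1874.50 CFM


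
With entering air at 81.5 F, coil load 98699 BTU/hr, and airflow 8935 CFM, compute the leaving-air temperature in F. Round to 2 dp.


dT = 98699/(1.08*8935) = 10.2281
T_leave = 81.5 - 10.2281 = 71.27 F

71.27 F


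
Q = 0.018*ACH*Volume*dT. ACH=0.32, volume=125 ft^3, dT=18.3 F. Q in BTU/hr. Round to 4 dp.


Q = 0.018 * 0.32 * 125 * 18.3 = 13.1760 BTU/hr

13.1760 BTU/hr


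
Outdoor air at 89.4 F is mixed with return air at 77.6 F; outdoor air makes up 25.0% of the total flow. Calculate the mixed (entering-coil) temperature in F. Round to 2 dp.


T_mix = 77.6 + (25.0/100)*(89.4-77.6) = 80.55 F

80.55 F


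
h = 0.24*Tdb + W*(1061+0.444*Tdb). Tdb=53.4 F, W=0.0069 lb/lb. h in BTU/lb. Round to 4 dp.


h = 0.24*53.4 + 0.0069*(1061+0.444*53.4) = 20.3005 BTU/lb

20.3005 BTU/lb


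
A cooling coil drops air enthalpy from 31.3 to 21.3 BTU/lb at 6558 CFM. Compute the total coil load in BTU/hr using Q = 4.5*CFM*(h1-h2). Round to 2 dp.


Q = 4.5 * 6558 * (31.3 - 21.3) = 295110.00 BTU/hr

295110.00 BTU/hr


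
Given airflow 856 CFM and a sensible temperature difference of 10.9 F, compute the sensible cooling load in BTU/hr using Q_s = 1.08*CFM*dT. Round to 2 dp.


Q = 1.08 * 856 * 10.9 = 10076.83 BTU/hr

10076.83 BTU/hr


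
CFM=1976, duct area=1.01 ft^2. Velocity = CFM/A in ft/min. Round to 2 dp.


V = 1976 / 1.01 = 1956.44 ft/min

1956.44 ft/min


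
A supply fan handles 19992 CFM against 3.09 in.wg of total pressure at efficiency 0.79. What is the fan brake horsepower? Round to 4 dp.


BHP = 19992 * 3.09 / (6356 * 0.79) = 12.3028 hp

12.3028 hp


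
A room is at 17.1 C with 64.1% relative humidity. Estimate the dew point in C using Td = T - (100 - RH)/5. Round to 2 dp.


Td = 17.1 - (100-64.1)/5 = 9.92 C

9.92 C


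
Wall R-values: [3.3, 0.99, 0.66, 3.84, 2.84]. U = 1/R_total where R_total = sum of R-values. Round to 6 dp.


R_total = 3.3 + 0.99 + 0.66 + 3.84 + 2.84 = 11.63
U = 1/11.63 = 0.085985

0.085985


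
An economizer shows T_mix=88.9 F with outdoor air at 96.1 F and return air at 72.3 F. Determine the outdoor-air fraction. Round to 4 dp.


frac = (88.9 - 72.3) / (96.1 - 72.3) = 0.6975

0.6975


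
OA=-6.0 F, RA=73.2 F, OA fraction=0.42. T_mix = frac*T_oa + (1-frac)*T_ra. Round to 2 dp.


T_mix = 0.42*(-6.0) + 0.58*73.2 = 39.94 F

39.94 F


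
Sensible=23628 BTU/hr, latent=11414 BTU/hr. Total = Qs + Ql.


Qt = 23628 + 11414 = 35042 BTU/hr

35042 BTU/hr


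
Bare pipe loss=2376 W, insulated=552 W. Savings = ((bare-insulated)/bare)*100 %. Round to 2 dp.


Savings = ((2376-552)/2376)*100 = 76.77 %

76.77 %


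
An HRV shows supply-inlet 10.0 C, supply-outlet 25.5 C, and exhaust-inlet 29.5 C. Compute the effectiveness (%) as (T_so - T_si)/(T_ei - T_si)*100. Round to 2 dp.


eff = (25.5-10.0)/(29.5-10.0)*100 = 79.49 %

79.49 %


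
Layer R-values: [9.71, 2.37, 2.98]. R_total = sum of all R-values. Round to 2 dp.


R_total = 9.71 + 2.37 + 2.98 = 15.06

15.06


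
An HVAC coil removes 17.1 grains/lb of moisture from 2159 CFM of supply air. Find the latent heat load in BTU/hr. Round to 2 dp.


Q = 0.68 * 2159 * 17.1 = 25104.85 BTU/hr

25104.85 BTU/hr


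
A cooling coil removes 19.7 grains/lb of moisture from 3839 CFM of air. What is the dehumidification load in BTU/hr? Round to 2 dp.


Q = 0.68 * 3839 * 19.7 = 51427.24 BTU/hr

51427.24 BTU/hr


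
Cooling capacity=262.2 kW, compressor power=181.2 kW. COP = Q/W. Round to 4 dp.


COP = 262.2 / 181.2 = 1.4470

1.4470


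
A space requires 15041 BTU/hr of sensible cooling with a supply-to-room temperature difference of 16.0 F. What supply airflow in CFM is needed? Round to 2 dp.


CFM = 15041 / (1.08 * 16.0) = 870.43

870.43 CFM


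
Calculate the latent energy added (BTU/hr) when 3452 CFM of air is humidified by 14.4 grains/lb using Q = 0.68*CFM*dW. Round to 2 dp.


Q = 0.68 * 3452 * 14.4 = 33801.98 BTU/hr

33801.98 BTU/hr


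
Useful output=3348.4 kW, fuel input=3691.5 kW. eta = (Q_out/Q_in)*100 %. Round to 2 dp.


eta = (3348.4/3691.5)*100 = 90.71 %

90.71 %


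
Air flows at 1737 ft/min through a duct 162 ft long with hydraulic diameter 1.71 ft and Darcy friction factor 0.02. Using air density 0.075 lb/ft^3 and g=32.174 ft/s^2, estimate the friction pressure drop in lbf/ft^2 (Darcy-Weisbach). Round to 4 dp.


v_fps = 1737/60 = 28.95 ft/s
dp = 0.02*(162/1.71)*0.075*28.95^2/(2*32.174) = 1.8509 lbf/ft^2

1.8509 lbf/ft^2


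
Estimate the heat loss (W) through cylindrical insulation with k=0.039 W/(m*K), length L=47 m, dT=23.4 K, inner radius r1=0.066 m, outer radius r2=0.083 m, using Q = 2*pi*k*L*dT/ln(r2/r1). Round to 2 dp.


Q = 2*pi*0.039*47*23.4/ln(0.083/0.066) = 1175.90 W

1175.90 W


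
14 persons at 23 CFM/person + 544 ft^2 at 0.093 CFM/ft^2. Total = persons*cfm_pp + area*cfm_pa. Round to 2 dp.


Total = 14*23 + 544*0.093 = 372.59 CFM

372.59 CFM


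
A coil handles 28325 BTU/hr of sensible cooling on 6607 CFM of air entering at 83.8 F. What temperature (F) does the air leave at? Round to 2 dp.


dT = 28325/(1.08*6607) = 3.9696
T_leave = 83.8 - 3.9696 = 79.83 F

79.83 F


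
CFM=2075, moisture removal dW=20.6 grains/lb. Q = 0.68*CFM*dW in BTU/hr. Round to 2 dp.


Q = 0.68 * 2075 * 20.6 = 29066.60 BTU/hr

29066.60 BTU/hr


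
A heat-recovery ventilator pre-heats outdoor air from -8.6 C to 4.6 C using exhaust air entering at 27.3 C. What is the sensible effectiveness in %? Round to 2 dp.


eff = (4.6-(-8.6))/(27.3-(-8.6))*100 = 36.77 %

36.77 %


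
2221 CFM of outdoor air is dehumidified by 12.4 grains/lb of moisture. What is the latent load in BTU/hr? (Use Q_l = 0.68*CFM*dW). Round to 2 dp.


Q = 0.68 * 2221 * 12.4 = 18727.47 BTU/hr

18727.47 BTU/hr


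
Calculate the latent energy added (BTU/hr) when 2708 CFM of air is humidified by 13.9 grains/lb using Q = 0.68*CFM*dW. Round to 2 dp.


Q = 0.68 * 2708 * 13.9 = 25596.02 BTU/hr

25596.02 BTU/hr


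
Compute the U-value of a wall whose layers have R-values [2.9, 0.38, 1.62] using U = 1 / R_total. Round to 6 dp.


R_total = 2.9 + 0.38 + 1.62 = 4.90
U = 1/4.90 = 0.204082

0.204082


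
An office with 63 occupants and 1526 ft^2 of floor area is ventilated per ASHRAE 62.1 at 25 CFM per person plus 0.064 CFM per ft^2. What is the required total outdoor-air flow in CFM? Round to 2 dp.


Total = 63*25 + 1526*0.064 = 1672.66 CFM

1672.66 CFM


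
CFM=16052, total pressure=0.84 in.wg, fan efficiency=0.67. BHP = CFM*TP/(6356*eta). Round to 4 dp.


BHP = 16052 * 0.84 / (6356 * 0.67) = 3.1663 hp

3.1663 hp


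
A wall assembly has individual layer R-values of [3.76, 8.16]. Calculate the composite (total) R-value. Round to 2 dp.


R_total = 3.76 + 8.16 = 11.92

11.92


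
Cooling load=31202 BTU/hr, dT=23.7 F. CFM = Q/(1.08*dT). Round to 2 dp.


CFM = 31202 / (1.08 * 23.7) = 1219.02

1219.02 CFM


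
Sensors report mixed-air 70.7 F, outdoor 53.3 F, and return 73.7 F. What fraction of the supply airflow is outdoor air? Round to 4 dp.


frac = (70.7 - 73.7) / (53.3 - 73.7) = 0.1471

0.1471


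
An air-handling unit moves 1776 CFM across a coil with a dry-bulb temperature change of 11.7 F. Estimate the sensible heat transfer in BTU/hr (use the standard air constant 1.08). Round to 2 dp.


Q = 1.08 * 1776 * 11.7 = 22441.54 BTU/hr

22441.54 BTU/hr


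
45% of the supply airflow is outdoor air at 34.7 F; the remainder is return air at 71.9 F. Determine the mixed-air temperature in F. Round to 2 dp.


T_mix = 0.45*34.7 + 0.55*71.9 = 55.16 F

55.16 F


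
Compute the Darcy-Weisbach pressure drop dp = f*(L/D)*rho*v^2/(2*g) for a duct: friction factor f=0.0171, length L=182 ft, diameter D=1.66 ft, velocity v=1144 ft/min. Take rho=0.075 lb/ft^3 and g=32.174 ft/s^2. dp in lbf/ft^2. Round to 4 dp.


v_fps = 1144/60 = 19.0667 ft/s
dp = 0.0171*(182/1.66)*0.075*19.0667^2/(2*32.174) = 0.7944 lbf/ft^2

0.7944 lbf/ft^2


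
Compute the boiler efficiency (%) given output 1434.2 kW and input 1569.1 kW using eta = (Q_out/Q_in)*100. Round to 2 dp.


eta = (1434.2/1569.1)*100 = 91.40 %

91.40 %


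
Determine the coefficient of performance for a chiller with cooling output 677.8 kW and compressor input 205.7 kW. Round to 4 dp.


COP = 677.8 / 205.7 = 3.2951

3.2951


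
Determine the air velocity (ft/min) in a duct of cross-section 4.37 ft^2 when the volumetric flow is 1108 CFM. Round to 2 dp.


V = 1108 / 4.37 = 253.55 ft/min

253.55 ft/min


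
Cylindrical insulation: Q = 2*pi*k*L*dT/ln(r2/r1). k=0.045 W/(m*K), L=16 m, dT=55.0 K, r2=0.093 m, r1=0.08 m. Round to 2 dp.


Q = 2*pi*0.045*16*55.0/ln(0.093/0.08) = 1652.45 W

1652.45 W
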